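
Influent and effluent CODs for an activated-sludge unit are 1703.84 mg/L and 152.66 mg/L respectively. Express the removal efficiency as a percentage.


eta = (COD_in - COD_out) / COD_in * 100
= (1703.84 - 152.66) / 1703.84 * 100
= 91.0402%

91.0402%


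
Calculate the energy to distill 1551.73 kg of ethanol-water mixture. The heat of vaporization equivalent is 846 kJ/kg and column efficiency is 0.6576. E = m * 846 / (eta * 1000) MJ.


E = m * 846 / (eta * 1000)
= 1551.73 * 846 / (0.6576 * 1000)
= 1996.2950 MJ

1996.2950 MJ


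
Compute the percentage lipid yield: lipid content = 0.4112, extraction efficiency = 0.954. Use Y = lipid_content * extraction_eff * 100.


Y = lipid_content * extraction_eff * 100
= 0.4112 * 0.954 * 100
= 39.2285%

39.2285%


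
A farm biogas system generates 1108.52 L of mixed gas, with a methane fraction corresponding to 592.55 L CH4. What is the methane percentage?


CH4% = V_CH4 / V_total * 100
= 592.55 / 1108.52 * 100
= 53.4542%

53.4542%


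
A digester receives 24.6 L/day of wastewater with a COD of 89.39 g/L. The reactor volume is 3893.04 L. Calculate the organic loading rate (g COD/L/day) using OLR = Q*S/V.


OLR = Q * S / V
= 24.6 * 89.39 / 3893.04
= 0.5649 g/L/day

0.5649 g/L/day


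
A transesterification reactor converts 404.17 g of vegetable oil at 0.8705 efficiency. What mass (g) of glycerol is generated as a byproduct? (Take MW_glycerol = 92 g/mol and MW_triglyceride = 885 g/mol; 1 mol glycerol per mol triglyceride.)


glycerol = oil * conv * (92/885)
= 404.17 * 0.8705 * 92 / 885
= 36.5744 g

36.5744 g


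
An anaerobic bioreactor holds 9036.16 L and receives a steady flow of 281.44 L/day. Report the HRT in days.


HRT = V / Q
= 9036.16 / 281.44
= 32.1069 days

32.1069 days


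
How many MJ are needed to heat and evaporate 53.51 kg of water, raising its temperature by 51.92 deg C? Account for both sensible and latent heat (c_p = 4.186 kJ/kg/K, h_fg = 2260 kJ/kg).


E = m_water * (4.186 * dT + 2260) / 1000
= 53.51 * (4.186 * 51.92 + 2260) / 1000
= 132.5623 MJ

132.5623 MJ


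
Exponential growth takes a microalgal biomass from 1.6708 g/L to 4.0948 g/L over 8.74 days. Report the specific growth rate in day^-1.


mu = ln(X2/X1) / dt
= ln(4.0948/1.6708) / 8.74
= 0.1026 per day

0.1026 per day


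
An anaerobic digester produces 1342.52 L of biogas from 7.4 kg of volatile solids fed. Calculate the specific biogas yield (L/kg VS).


Y = V / VS
= 1342.52 / 7.4
= 181.4216 L/kg VS

181.4216 L/kg VS


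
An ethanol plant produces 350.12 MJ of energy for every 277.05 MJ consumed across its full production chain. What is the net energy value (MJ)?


NEV = E_out - E_in
= 350.12 - 277.05
= 73.0700 MJ

73.0700 MJ


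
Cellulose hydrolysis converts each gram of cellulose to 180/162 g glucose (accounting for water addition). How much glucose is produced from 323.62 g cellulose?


glucose = cellulose * 180/162
= 323.62 * 180/162
= 359.5778 g

359.5778 g


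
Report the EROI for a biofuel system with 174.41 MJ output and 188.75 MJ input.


EROI = E_out / E_in
= 174.41 / 188.75
= 0.9240

0.9240


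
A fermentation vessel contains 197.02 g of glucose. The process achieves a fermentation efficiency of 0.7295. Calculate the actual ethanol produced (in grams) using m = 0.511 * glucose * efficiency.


Actual ethanol: m = 0.511 * 197.02 * 0.7295
m = 73.4440 g

73.4440 g


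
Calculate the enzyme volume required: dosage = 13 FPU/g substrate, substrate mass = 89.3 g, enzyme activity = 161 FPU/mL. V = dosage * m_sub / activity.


V = dosage * m_sub / activity
V = 13 * 89.3 / 161
V = 7.2106 mL

7.2106 mL


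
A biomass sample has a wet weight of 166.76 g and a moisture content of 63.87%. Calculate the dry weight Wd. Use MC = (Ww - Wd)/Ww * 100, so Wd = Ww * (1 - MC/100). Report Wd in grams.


Wd = Ww * (1 - MC/100)
= 166.76 * (1 - 63.87/100)
= 60.2504 g

60.2504 g


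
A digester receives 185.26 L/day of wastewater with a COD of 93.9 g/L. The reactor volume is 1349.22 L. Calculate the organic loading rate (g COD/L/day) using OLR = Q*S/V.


OLR = Q * S / V
= 185.26 * 93.9 / 1349.22
= 12.8933 g/L/day

12.8933 g/L/day


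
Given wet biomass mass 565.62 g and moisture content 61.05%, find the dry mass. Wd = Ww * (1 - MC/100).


Wd = Ww * (1 - MC/100)
= 565.62 * (1 - 61.05/100)
= 220.3090 g

220.3090 g


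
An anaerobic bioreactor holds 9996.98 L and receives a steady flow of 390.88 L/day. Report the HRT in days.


HRT = V / Q
= 9996.98 / 390.88
= 25.5756 days

25.5756 days


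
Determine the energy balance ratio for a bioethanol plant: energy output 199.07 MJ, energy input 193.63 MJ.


EROI = E_out / E_in
= 199.07 / 193.63
= 1.0281

1.0281


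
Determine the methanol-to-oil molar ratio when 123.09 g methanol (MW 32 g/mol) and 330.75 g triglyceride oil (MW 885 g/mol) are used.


Molar ratio = n_MeOH / n_oil = (MeOH/32) / (oil/885) = (MeOH * 885) / (32 * oil)
= (123.09 * 885) / (32 * 330.75)
= 10.2924

10.2924


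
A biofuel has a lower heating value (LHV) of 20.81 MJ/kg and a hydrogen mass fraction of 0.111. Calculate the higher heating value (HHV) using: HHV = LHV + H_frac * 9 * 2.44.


HHV = LHV + H_frac * 9 * 2.44
= 20.81 + 0.111 * 9 * 2.44
= 23.2476 MJ/kg

23.2476 MJ/kg


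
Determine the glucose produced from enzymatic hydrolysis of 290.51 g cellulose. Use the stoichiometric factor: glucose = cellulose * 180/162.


glucose = cellulose * 180/162
= 290.51 * 180/162
= 322.7889 g

322.7889 g


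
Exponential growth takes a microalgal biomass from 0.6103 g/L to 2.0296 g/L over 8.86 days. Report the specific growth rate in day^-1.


mu = ln(X2/X1) / dt
= ln(2.0296/0.6103) / 8.86
= 0.1356 per day

0.1356 per day


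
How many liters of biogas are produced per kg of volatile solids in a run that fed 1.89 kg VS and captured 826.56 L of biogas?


Y = V / VS
= 826.56 / 1.89
= 437.3333 L/kg VS

437.3333 L/kg VS


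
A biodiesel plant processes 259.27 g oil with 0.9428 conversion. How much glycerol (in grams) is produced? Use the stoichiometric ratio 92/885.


glycerol = oil * conv * (92/885)
= 259.27 * 0.9428 * 92 / 885
= 25.4107 g

25.4107 g


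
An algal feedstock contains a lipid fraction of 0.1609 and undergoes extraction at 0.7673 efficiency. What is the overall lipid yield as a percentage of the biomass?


Y = lipid_content * extraction_eff * 100
= 0.1609 * 0.7673 * 100
= 12.3459%

12.3459%


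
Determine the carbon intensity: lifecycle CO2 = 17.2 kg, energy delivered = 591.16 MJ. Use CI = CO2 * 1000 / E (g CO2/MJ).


CI = CO2 * 1000 / E
= 17.2 * 1000 / 591.16
= 29.0953 g CO2/MJ

29.0953 g CO2/MJ


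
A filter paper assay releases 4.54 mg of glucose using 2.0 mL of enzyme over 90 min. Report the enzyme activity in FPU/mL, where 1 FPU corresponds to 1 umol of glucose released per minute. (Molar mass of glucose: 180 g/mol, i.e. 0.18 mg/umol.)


Activity = glucose_mg / (0.18 mg/umol * V_mL * t_min)
= 4.54 / (0.18 * 2.0 * 90)
= 0.1401 FPU/mL

0.1401 FPU/mL


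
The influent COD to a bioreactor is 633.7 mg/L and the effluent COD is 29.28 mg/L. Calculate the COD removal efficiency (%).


eta = (COD_in - COD_out) / COD_in * 100
= (633.7 - 29.28) / 633.7 * 100
= 95.3795%

95.3795%


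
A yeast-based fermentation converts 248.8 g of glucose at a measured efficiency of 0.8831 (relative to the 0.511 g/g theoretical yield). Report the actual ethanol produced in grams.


Actual ethanol: m = 0.511 * 248.8 * 0.8831
m = 112.2745 g

112.2745 g


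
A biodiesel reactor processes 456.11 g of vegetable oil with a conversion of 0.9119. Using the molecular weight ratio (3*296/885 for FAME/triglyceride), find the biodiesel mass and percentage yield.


m_FAME = oil * conv * (3 * 296 / 885) = oil * conv * (888/885)
= 456.11 * 0.9119 * 888 / 885
= 417.3366 g
Y = m_FAME / oil * 100 = conv * (888/885) * 100
= 0.9119 * 888 / 885 * 100
= 91.50%

417.3366 g FAME; Y = 91.50%


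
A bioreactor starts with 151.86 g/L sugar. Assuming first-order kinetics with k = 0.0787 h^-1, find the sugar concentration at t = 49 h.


S = S0 * exp(-k * t)
S = 151.86 * exp(-0.0787 * 49)
S = 3.2112 g/L

3.2112 g/L


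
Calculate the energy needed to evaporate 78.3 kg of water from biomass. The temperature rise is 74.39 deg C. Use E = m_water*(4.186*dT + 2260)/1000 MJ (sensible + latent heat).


E = m_water * (4.186 * dT + 2260) / 1000
= 78.3 * (4.186 * 74.39 + 2260) / 1000
= 201.3403 MJ

201.3403 MJ


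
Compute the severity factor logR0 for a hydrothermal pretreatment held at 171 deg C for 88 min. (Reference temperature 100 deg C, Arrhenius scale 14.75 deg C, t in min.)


logR0 = log10(t * exp((T - 100) / 14.75))
= log10(88 * exp((171 - 100) / 14.75))
= 4.0350

4.0350


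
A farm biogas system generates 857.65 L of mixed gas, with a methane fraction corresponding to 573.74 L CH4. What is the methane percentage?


CH4% = V_CH4 / V_total * 100
= 573.74 / 857.65 * 100
= 66.8968%

66.8968%


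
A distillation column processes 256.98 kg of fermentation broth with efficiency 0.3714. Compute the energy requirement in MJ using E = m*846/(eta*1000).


E = m * 846 / (eta * 1000)
= 256.98 * 846 / (0.3714 * 1000)
= 585.3664 MJ

585.3664 MJ


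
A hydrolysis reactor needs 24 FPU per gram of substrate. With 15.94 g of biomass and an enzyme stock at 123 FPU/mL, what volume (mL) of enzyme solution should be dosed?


V = dosage * m_sub / activity
V = 24 * 15.94 / 123
V = 3.1102 mL

3.1102 mL


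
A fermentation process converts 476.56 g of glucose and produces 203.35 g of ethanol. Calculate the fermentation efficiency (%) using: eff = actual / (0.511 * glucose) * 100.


Fermentation efficiency = (actual / (0.511 * glucose)) * 100
= (203.35 / (0.511 * 476.56)) * 100
= 83.5037%

83.5037%


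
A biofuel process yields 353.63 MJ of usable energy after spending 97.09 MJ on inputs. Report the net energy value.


NEV = E_out - E_in
= 353.63 - 97.09
= 256.5400 MJ

256.5400 MJ


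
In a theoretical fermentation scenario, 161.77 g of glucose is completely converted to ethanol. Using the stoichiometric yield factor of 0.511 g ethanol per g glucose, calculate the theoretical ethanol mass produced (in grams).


Theoretical ethanol yield: m_EtOH = 0.511 * m_glucose
m_EtOH = 0.511 * 161.77 = 82.6645 g

82.6645 g


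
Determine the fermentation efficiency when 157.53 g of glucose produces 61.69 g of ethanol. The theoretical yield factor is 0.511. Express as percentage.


Fermentation efficiency = (actual / (0.511 * glucose)) * 100
= (61.69 / (0.511 * 157.53)) * 100
= 76.6356%

76.6356%


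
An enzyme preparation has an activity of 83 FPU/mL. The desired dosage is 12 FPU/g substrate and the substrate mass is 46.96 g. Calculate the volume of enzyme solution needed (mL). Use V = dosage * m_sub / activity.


V = dosage * m_sub / activity
V = 12 * 46.96 / 83
V = 6.7894 mL

6.7894 mL


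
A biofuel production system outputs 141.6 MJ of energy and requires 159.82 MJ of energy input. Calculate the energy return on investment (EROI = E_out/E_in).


EROI = E_out / E_in
= 141.6 / 159.82
= 0.8860

0.8860


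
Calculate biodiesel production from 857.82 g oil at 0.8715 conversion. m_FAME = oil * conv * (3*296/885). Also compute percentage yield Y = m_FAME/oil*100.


m_FAME = oil * conv * (3 * 296 / 885) = oil * conv * (888/885)
= 857.82 * 0.8715 * 888 / 885
= 750.1243 g
Y = m_FAME / oil * 100 = conv * (888/885) * 100
= 0.8715 * 888 / 885 * 100
= 87.45%

750.1243 g FAME; Y = 87.45%


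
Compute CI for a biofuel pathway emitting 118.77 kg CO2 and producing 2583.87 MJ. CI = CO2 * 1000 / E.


CI = CO2 * 1000 / E
= 118.77 * 1000 / 2583.87
= 45.9659 g CO2/MJ

45.9659 g CO2/MJ


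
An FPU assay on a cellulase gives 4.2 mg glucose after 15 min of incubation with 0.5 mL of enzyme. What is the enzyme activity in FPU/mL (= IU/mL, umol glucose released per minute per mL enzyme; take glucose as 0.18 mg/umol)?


Activity = glucose_mg / (0.18 mg/umol * V_mL * t_min)
= 4.2 / (0.18 * 0.5 * 15)
= 3.1111 FPU/mL

3.1111 FPU/mL


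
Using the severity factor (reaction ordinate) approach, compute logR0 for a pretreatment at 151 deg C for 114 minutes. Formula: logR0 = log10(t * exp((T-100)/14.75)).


logR0 = log10(t * exp((T - 100) / 14.75))
= log10(114 * exp((151 - 100) / 14.75))
= 3.5585

3.5585


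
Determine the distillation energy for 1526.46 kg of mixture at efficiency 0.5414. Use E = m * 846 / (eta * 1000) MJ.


E = m * 846 / (eta * 1000)
= 1526.46 * 846 / (0.5414 * 1000)
= 2385.2700 MJ

2385.2700 MJ


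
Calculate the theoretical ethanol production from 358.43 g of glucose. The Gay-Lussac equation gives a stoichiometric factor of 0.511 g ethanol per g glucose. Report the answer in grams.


Theoretical ethanol yield: m_EtOH = 0.511 * m_glucose
m_EtOH = 0.511 * 358.43 = 183.1577 g

183.1577 g


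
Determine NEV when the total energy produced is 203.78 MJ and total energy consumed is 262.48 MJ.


NEV = E_out - E_in
= 203.78 - 262.48
= -58.7000 MJ

-58.7000 MJ


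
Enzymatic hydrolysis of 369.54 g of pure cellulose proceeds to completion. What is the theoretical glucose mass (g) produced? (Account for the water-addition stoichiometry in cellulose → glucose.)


glucose = cellulose * 180/162
= 369.54 * 180/162
= 410.6000 g

410.6000 g


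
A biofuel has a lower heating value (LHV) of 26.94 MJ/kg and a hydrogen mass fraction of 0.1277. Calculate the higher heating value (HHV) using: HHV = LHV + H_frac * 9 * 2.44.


HHV = LHV + H_frac * 9 * 2.44
= 26.94 + 0.1277 * 9 * 2.44
= 29.7443 MJ/kg

29.7443 MJ/kg


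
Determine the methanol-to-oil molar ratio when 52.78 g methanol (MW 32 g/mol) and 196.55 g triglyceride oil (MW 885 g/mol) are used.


Molar ratio = n_MeOH / n_oil = (MeOH/32) / (oil/885) = (MeOH * 885) / (32 * oil)
= (52.78 * 885) / (32 * 196.55)
= 7.4266

7.4266


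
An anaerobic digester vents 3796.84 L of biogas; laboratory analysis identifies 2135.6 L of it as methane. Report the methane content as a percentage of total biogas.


CH4% = V_CH4 / V_total * 100
= 2135.6 / 3796.84 * 100
= 56.2468%

56.2468%


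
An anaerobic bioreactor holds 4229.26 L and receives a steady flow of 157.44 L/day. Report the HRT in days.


HRT = V / Q
= 4229.26 / 157.44
= 26.8627 days

26.8627 days


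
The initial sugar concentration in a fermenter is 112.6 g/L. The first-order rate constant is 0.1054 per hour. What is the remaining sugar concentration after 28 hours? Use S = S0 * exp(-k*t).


S = S0 * exp(-k * t)
S = 112.6 * exp(-0.1054 * 28)
S = 5.8864 g/L

5.8864 g/L


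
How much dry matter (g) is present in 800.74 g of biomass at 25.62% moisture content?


Wd = Ww * (1 - MC/100)
= 800.74 * (1 - 25.62/100)
= 595.5904 g

595.5904 g


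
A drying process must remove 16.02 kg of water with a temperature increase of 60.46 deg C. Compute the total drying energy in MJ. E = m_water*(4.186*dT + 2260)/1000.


E = m_water * (4.186 * dT + 2260) / 1000
= 16.02 * (4.186 * 60.46 + 2260) / 1000
= 40.2596 MJ

40.2596 MJ


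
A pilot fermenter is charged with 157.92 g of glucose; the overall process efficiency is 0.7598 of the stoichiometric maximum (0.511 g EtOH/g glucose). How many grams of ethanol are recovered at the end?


Actual ethanol: m = 0.511 * 157.92 * 0.7598
m = 61.3137 g

61.3137 g


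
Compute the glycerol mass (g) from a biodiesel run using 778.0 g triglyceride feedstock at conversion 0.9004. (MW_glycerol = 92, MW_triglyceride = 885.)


glycerol = oil * conv * (92/885)
= 778.0 * 0.9004 * 92 / 885
= 72.8215 g

72.8215 g


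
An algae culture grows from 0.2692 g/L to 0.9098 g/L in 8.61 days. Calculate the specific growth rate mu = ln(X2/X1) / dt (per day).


mu = ln(X2/X1) / dt
= ln(0.9098/0.2692) / 8.61
= 0.1414 per day

0.1414 per day


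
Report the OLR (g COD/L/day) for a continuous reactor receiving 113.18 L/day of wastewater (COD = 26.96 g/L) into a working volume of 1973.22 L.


OLR = Q * S / V
= 113.18 * 26.96 / 1973.22
= 1.5464 g/L/day

1.5464 g/L/day


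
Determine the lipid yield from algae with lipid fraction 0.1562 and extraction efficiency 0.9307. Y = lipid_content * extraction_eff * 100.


Y = lipid_content * extraction_eff * 100
= 0.1562 * 0.9307 * 100
= 14.5375%

14.5375%


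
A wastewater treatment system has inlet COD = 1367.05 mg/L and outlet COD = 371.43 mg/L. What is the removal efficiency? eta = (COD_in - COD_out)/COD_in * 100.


eta = (COD_in - COD_out) / COD_in * 100
= (1367.05 - 371.43) / 1367.05 * 100
= 72.8298%

72.8298%


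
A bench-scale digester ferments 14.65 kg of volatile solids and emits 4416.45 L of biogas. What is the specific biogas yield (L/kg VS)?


Y = V / VS
= 4416.45 / 14.65
= 301.4642 L/kg VS

301.4642 L/kg VS


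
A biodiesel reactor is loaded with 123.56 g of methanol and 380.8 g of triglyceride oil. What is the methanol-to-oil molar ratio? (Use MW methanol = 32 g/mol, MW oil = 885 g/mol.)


Molar ratio = n_MeOH / n_oil = (MeOH/32) / (oil/885) = (MeOH * 885) / (32 * oil)
= (123.56 * 885) / (32 * 380.8)
= 8.9738

8.9738


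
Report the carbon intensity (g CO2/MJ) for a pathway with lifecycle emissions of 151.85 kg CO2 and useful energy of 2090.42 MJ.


CI = CO2 * 1000 / E
= 151.85 * 1000 / 2090.42
= 72.6409 g CO2/MJ

72.6409 g CO2/MJ


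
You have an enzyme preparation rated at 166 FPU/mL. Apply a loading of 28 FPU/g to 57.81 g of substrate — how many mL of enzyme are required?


V = dosage * m_sub / activity
V = 28 * 57.81 / 166
V = 9.7511 mL

9.7511 mL


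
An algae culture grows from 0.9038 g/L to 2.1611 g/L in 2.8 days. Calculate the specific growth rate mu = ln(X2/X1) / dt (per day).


mu = ln(X2/X1) / dt
= ln(2.1611/0.9038) / 2.8
= 0.3113 per day

0.3113 per day


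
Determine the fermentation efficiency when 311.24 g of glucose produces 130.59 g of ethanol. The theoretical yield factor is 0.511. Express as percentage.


Fermentation efficiency = (actual / (0.511 * glucose)) * 100
= (130.59 / (0.511 * 311.24)) * 100
= 82.1095%

82.1095%


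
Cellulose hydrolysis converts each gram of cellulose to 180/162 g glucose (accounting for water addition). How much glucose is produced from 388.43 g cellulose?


glucose = cellulose * 180/162
= 388.43 * 180/162
= 431.5889 g

431.5889 g


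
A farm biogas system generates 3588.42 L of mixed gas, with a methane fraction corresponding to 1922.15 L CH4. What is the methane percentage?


CH4% = V_CH4 / V_total * 100
= 1922.15 / 3588.42 * 100
= 53.5654%

53.5654%


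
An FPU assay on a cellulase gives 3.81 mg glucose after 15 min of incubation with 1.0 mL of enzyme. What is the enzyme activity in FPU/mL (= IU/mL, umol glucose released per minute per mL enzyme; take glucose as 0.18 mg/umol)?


Activity = glucose_mg / (0.18 mg/umol * V_mL * t_min)
= 3.81 / (0.18 * 1.0 * 15)
= 1.4111 FPU/mL

1.4111 FPU/mL


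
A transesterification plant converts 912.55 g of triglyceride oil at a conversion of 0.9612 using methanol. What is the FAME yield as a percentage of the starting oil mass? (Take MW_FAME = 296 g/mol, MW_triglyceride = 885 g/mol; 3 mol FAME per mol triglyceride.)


m_FAME = oil * conv * (3 * 296 / 885) = oil * conv * (888/885)
= 912.55 * 0.9612 * 888 / 885
= 880.1164 g
Y = m_FAME / oil * 100 = conv * (888/885) * 100
= 0.9612 * 888 / 885 * 100
= 96.45%

96.45%


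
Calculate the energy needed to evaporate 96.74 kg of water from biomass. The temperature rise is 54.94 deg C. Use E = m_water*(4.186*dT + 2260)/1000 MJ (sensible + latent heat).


E = m_water * (4.186 * dT + 2260) / 1000
= 96.74 * (4.186 * 54.94 + 2260) / 1000
= 240.8806 MJ

240.8806 MJ


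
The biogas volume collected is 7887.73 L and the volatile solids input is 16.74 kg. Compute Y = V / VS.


Y = V / VS
= 7887.73 / 16.74
= 471.1906 L/kg VS

471.1906 L/kg VS


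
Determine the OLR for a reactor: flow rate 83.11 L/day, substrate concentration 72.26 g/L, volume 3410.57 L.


OLR = Q * S / V
= 83.11 * 72.26 / 3410.57
= 1.7609 g/L/day

1.7609 g/L/day


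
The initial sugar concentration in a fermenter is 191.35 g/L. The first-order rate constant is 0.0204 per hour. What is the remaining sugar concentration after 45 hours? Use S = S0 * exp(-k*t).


S = S0 * exp(-k * t)
S = 191.35 * exp(-0.0204 * 45)
S = 76.4093 g/L

76.4093 g/L


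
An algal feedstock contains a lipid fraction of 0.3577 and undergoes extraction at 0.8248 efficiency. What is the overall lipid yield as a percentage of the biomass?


Y = lipid_content * extraction_eff * 100
= 0.3577 * 0.8248 * 100
= 29.5031%

29.5031%


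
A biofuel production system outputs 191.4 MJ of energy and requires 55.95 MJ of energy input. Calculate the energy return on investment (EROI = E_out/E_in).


EROI = E_out / E_in
= 191.4 / 55.95
= 3.4209

3.4209


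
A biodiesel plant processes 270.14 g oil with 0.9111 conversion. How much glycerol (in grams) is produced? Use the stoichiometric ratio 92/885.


glycerol = oil * conv * (92/885)
= 270.14 * 0.9111 * 92 / 885
= 25.5858 g

25.5858 g


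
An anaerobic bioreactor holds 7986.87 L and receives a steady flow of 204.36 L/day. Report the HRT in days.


HRT = V / Q
= 7986.87 / 204.36
= 39.0824 days

39.0824 days


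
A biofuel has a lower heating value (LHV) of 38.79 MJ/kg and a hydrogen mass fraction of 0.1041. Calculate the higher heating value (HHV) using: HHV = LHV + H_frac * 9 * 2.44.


HHV = LHV + H_frac * 9 * 2.44
= 38.79 + 0.1041 * 9 * 2.44
= 41.0760 MJ/kg

41.0760 MJ/kg


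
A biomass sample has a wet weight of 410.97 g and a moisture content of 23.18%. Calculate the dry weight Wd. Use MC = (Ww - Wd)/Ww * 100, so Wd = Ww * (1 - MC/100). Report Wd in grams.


Wd = Ww * (1 - MC/100)
= 410.97 * (1 - 23.18/100)
= 315.7072 g

315.7072 g


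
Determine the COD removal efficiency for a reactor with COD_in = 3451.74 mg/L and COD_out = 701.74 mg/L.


eta = (COD_in - COD_out) / COD_in * 100
= (3451.74 - 701.74) / 3451.74 * 100
= 79.6700%

79.6700%


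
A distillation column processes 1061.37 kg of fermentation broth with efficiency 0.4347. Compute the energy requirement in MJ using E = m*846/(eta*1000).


E = m * 846 / (eta * 1000)
= 1061.37 * 846 / (0.4347 * 1000)
= 2065.6062 MJ

2065.6062 MJ


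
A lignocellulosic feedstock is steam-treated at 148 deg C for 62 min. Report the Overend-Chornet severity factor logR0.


logR0 = log10(t * exp((T - 100) / 14.75))
= log10(62 * exp((148 - 100) / 14.75))
= 3.2057

3.2057


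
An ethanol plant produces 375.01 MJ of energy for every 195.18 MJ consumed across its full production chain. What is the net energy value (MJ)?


NEV = E_out - E_in
= 375.01 - 195.18
= 179.8300 MJ

179.8300 MJ


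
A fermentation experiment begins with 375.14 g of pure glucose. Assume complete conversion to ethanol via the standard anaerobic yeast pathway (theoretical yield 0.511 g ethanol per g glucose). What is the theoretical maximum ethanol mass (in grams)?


Theoretical ethanol yield: m_EtOH = 0.511 * m_glucose
m_EtOH = 0.511 * 375.14 = 191.6965 g

191.6965 g


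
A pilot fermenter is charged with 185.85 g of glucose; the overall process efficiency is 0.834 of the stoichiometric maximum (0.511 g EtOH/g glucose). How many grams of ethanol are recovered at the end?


Actual ethanol: m = 0.511 * 185.85 * 0.834
m = 79.2044 g

79.2044 g


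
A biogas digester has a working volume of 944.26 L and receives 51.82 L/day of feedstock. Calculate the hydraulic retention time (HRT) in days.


HRT = V / Q
= 944.26 / 51.82
= 18.2219 days

18.2219 days


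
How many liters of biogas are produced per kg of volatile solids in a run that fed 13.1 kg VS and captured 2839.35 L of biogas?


Y = V / VS
= 2839.35 / 13.1
= 216.7443 L/kg VS

216.7443 L/kg VS


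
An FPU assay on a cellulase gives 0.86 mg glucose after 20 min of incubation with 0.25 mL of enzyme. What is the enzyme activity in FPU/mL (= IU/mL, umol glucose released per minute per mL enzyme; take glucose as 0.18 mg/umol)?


Activity = glucose_mg / (0.18 mg/umol * V_mL * t_min)
= 0.86 / (0.18 * 0.25 * 20)
= 0.9556 FPU/mL

0.9556 FPU/mL


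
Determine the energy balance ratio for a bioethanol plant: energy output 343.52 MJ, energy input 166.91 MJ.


EROI = E_out / E_in
= 343.52 / 166.91
= 2.0581

2.0581


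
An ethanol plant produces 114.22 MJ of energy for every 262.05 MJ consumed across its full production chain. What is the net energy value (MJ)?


NEV = E_out - E_in
= 114.22 - 262.05
= -147.8300 MJ

-147.8300 MJ


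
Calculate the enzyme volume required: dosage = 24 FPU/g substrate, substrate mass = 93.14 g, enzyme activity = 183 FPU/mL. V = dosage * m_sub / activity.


V = dosage * m_sub / activity
V = 24 * 93.14 / 183
V = 12.2151 mL

12.2151 mL


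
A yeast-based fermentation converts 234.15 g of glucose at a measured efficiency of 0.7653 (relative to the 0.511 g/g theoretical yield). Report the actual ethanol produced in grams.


Actual ethanol: m = 0.511 * 234.15 * 0.7653
m = 91.5686 g

91.5686 g


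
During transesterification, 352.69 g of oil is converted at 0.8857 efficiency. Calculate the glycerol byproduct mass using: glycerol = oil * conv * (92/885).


glycerol = oil * conv * (92/885)
= 352.69 * 0.8857 * 92 / 885
= 32.4731 g

32.4731 g


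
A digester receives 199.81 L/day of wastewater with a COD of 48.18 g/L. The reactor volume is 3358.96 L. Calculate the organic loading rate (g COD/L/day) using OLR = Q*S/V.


OLR = Q * S / V
= 199.81 * 48.18 / 3358.96
= 2.8660 g/L/day

2.8660 g/L/day


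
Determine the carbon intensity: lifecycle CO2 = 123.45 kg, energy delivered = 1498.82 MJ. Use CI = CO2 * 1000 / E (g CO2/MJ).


CI = CO2 * 1000 / E
= 123.45 * 1000 / 1498.82
= 82.3648 g CO2/MJ

82.3648 g CO2/MJ


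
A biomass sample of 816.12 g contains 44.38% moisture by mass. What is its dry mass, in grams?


Wd = Ww * (1 - MC/100)
= 816.12 * (1 - 44.38/100)
= 453.9259 g

453.9259 g


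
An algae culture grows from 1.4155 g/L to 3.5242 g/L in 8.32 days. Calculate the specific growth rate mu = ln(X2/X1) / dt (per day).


mu = ln(X2/X1) / dt
= ln(3.5242/1.4155) / 8.32
= 0.1096 per day

0.1096 per day


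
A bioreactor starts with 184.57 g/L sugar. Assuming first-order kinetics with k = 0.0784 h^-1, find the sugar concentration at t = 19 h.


S = S0 * exp(-k * t)
S = 184.57 * exp(-0.0784 * 19)
S = 41.6137 g/L

41.6137 g/L


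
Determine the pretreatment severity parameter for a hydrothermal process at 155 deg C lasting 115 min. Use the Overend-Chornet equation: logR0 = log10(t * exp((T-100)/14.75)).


logR0 = log10(t * exp((T - 100) / 14.75))
= log10(115 * exp((155 - 100) / 14.75))
= 3.6801

3.6801


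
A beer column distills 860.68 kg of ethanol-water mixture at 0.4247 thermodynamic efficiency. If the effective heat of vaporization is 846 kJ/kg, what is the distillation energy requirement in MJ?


E = m * 846 / (eta * 1000)
= 860.68 * 846 / (0.4247 * 1000)
= 1714.4697 MJ

1714.4697 MJ


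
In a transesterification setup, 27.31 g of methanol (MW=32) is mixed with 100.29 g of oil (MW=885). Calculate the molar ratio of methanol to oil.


Molar ratio = n_MeOH / n_oil = (MeOH/32) / (oil/885) = (MeOH * 885) / (32 * oil)
= (27.31 * 885) / (32 * 100.29)
= 7.5311

7.5311


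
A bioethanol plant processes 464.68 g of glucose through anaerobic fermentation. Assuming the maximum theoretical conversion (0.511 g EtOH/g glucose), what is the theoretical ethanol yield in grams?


Theoretical ethanol yield: m_EtOH = 0.511 * m_glucose
m_EtOH = 0.511 * 464.68 = 237.4515 g

237.4515 g


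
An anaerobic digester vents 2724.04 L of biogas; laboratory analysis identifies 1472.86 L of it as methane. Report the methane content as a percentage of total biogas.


CH4% = V_CH4 / V_total * 100
= 1472.86 / 2724.04 * 100
= 54.0690%

54.0690%


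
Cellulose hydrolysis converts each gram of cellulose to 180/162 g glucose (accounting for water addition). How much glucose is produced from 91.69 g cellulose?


glucose = cellulose * 180/162
= 91.69 * 180/162
= 101.8778 g

101.8778 g


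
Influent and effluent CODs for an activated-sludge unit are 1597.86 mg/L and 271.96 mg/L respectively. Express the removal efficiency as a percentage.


eta = (COD_in - COD_out) / COD_in * 100
= (1597.86 - 271.96) / 1597.86 * 100
= 82.9797%

82.9797%


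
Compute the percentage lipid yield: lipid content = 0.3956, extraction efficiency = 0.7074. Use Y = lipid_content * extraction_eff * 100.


Y = lipid_content * extraction_eff * 100
= 0.3956 * 0.7074 * 100
= 27.9847%

27.9847%


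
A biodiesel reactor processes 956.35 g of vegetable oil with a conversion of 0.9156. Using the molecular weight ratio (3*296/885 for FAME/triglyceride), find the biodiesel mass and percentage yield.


m_FAME = oil * conv * (3 * 296 / 885) = oil * conv * (888/885)
= 956.35 * 0.9156 * 888 / 885
= 878.6023 g
Y = m_FAME / oil * 100 = conv * (888/885) * 100
= 0.9156 * 888 / 885 * 100
= 91.87%

878.6023 g FAME; Y = 91.87%


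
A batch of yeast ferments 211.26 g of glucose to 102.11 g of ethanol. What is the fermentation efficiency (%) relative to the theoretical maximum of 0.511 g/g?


Fermentation efficiency = (actual / (0.511 * glucose)) * 100
= (102.11 / (0.511 * 211.26)) * 100
= 94.5867%

94.5867%


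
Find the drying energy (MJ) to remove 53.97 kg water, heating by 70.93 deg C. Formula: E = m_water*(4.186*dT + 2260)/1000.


E = m_water * (4.186 * dT + 2260) / 1000
= 53.97 * (4.186 * 70.93 + 2260) / 1000
= 137.9966 MJ

137.9966 MJ


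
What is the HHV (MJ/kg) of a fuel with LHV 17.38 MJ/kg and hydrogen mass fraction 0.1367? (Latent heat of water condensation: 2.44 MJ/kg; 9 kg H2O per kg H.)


HHV = LHV + H_frac * 9 * 2.44
= 17.38 + 0.1367 * 9 * 2.44
= 20.3819 MJ/kg

20.3819 MJ/kg


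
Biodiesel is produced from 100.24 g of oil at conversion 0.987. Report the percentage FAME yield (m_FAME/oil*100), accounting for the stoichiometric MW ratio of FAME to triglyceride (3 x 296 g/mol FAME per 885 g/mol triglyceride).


m_FAME = oil * conv * (3 * 296 / 885) = oil * conv * (888/885)
= 100.24 * 0.987 * 888 / 885
= 99.2723 g
Y = m_FAME / oil * 100 = conv * (888/885) * 100
= 0.987 * 888 / 885 * 100
= 99.03%

99.03%


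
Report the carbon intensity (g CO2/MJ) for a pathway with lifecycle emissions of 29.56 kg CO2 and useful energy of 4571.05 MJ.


CI = CO2 * 1000 / E
= 29.56 * 1000 / 4571.05
= 6.4668 g CO2/MJ

6.4668 g CO2/MJ


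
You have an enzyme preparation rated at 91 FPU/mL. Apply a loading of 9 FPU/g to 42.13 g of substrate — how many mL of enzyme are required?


V = dosage * m_sub / activity
V = 9 * 42.13 / 91
V = 4.1667 mL

4.1667 mL


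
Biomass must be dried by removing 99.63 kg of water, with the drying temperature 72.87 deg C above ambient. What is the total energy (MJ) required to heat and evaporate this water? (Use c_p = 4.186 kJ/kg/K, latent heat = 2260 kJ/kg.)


E = m_water * (4.186 * dT + 2260) / 1000
= 99.63 * (4.186 * 72.87 + 2260) / 1000
= 255.5543 MJ

255.5543 MJ


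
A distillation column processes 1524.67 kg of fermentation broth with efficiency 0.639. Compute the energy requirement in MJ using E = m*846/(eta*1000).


E = m * 846 / (eta * 1000)
= 1524.67 * 846 / (0.639 * 1000)
= 2018.5772 MJ

2018.5772 MJ


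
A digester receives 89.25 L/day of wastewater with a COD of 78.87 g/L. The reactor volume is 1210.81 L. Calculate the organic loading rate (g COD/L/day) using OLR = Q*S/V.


OLR = Q * S / V
= 89.25 * 78.87 / 1210.81
= 5.8136 g/L/day

5.8136 g/L/day


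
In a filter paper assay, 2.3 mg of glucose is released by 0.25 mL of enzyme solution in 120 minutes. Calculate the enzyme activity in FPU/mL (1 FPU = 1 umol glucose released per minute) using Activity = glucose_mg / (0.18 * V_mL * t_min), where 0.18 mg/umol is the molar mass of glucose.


Activity = glucose_mg / (0.18 mg/umol * V_mL * t_min)
= 2.3 / (0.18 * 0.25 * 120)
= 0.4259 FPU/mL

0.4259 FPU/mL


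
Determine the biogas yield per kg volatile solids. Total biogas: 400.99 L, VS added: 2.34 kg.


Y = V / VS
= 400.99 / 2.34
= 171.3632 L/kg VS

171.3632 L/kg VS


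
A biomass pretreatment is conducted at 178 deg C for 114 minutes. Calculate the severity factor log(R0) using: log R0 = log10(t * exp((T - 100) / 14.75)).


logR0 = log10(t * exp((T - 100) / 14.75))
= log10(114 * exp((178 - 100) / 14.75))
= 4.3535

4.3535


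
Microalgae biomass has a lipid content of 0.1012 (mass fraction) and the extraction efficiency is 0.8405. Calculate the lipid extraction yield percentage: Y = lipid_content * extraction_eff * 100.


Y = lipid_content * extraction_eff * 100
= 0.1012 * 0.8405 * 100
= 8.5059%

8.5059%


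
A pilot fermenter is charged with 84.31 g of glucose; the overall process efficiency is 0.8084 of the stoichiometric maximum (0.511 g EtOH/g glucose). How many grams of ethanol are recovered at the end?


Actual ethanol: m = 0.511 * 84.31 * 0.8084
m = 34.8278 g

34.8278 g


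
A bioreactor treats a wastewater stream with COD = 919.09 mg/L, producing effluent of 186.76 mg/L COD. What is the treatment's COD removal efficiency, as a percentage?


eta = (COD_in - COD_out) / COD_in * 100
= (919.09 - 186.76) / 919.09 * 100
= 79.6799%

79.6799%


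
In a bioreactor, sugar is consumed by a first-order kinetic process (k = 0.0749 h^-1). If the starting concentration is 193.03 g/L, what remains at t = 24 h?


S = S0 * exp(-k * t)
S = 193.03 * exp(-0.0749 * 24)
S = 31.9843 g/L

31.9843 g/L


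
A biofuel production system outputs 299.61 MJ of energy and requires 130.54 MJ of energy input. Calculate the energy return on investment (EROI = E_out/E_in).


EROI = E_out / E_in
= 299.61 / 130.54
= 2.2952

2.2952


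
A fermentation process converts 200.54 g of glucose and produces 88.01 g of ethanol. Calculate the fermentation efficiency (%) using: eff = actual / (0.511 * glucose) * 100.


Fermentation efficiency = (actual / (0.511 * glucose)) * 100
= (88.01 / (0.511 * 200.54)) * 100
= 85.8836%

85.8836%


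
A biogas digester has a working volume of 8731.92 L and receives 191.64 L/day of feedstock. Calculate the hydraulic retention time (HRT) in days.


HRT = V / Q
= 8731.92 / 191.64
= 45.5642 days

45.5642 days


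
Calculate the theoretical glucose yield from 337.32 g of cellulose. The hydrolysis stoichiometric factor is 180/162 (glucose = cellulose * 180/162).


glucose = cellulose * 180/162
= 337.32 * 180/162
= 374.8000 g

374.8000 g


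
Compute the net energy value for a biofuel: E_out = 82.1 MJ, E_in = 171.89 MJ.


NEV = E_out - E_in
= 82.1 - 171.89
= -89.7900 MJ

-89.7900 MJ


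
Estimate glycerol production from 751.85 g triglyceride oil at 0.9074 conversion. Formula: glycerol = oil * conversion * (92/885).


glycerol = oil * conv * (92/885)
= 751.85 * 0.9074 * 92 / 885
= 70.9209 g

70.9209 g


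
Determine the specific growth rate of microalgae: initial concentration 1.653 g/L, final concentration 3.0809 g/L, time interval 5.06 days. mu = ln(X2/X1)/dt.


mu = ln(X2/X1) / dt
= ln(3.0809/1.653) / 5.06
= 0.1230 per day

0.1230 per day


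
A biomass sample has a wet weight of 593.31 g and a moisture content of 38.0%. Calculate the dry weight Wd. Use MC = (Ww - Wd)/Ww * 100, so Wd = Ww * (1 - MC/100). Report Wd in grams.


Wd = Ww * (1 - MC/100)
= 593.31 * (1 - 38.0/100)
= 367.8522 g

367.8522 g


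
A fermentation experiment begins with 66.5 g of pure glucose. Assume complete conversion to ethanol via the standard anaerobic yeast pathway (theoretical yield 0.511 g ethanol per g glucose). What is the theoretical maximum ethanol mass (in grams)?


Theoretical ethanol yield: m_EtOH = 0.511 * m_glucose
m_EtOH = 0.511 * 66.5 = 33.9815 g

33.9815 g


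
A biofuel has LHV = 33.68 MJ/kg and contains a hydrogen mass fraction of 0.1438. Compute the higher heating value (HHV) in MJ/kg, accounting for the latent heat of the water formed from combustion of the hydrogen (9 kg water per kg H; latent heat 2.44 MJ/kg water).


HHV = LHV + H_frac * 9 * 2.44
= 33.68 + 0.1438 * 9 * 2.44
= 36.8378 MJ/kg

36.8378 MJ/kg


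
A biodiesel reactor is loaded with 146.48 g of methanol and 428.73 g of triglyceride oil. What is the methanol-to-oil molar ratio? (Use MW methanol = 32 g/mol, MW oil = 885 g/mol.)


Molar ratio = n_MeOH / n_oil = (MeOH/32) / (oil/885) = (MeOH * 885) / (32 * oil)
= (146.48 * 885) / (32 * 428.73)
= 9.4490

9.4490


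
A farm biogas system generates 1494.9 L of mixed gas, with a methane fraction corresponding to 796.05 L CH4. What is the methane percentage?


CH4% = V_CH4 / V_total * 100
= 796.05 / 1494.9 * 100
= 53.2511%

53.2511%


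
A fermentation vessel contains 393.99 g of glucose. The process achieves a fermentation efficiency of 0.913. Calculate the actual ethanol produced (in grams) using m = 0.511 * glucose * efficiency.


Actual ethanol: m = 0.511 * 393.99 * 0.913
m = 183.8133 g

183.8133 g


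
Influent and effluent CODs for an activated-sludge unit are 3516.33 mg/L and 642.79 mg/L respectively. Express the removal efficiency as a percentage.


eta = (COD_in - COD_out) / COD_in * 100
= (3516.33 - 642.79) / 3516.33 * 100
= 81.7199%

81.7199%


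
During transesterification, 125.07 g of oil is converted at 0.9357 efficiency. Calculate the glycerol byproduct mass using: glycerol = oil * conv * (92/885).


glycerol = oil * conv * (92/885)
= 125.07 * 0.9357 * 92 / 885
= 12.1656 g

12.1656 g


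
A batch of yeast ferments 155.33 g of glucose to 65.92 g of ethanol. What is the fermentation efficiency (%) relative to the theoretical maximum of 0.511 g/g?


Fermentation efficiency = (actual / (0.511 * glucose)) * 100
= (65.92 / (0.511 * 155.33)) * 100
= 83.0503%

83.0503%


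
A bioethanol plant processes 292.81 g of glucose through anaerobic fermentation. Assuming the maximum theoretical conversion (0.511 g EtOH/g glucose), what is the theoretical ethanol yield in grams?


Theoretical ethanol yield: m_EtOH = 0.511 * m_glucose
m_EtOH = 0.511 * 292.81 = 149.6259 g

149.6259 g


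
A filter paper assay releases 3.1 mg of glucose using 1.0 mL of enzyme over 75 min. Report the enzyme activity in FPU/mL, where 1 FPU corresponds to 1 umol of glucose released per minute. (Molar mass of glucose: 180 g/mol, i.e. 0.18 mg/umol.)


Activity = glucose_mg / (0.18 mg/umol * V_mL * t_min)
= 3.1 / (0.18 * 1.0 * 75)
= 0.2296 FPU/mL

0.2296 FPU/mL


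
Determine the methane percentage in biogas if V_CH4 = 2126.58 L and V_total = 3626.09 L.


CH4% = V_CH4 / V_total * 100
= 2126.58 / 3626.09 * 100
= 58.6466%

58.6466%


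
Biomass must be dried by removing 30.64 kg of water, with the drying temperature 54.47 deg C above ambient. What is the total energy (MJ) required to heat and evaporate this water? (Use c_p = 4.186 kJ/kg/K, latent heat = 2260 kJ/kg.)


E = m_water * (4.186 * dT + 2260) / 1000
= 30.64 * (4.186 * 54.47 + 2260) / 1000
= 76.2327 MJ

76.2327 MJ


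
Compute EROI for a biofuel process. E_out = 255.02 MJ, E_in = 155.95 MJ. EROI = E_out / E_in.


EROI = E_out / E_in
= 255.02 / 155.95
= 1.6353

1.6353


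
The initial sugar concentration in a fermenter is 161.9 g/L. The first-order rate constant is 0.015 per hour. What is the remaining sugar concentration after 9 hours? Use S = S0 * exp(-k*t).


S = S0 * exp(-k * t)
S = 161.9 * exp(-0.015 * 9)
S = 141.4546 g/L

141.4546 g/L


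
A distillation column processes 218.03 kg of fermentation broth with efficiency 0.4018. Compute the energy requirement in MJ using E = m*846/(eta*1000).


E = m * 846 / (eta * 1000)
= 218.03 * 846 / (0.4018 * 1000)
= 459.0676 MJ

459.0676 MJ


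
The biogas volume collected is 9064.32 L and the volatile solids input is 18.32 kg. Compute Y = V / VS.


Y = V / VS
= 9064.32 / 18.32
= 494.7773 L/kg VS

494.7773 L/kg VS
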